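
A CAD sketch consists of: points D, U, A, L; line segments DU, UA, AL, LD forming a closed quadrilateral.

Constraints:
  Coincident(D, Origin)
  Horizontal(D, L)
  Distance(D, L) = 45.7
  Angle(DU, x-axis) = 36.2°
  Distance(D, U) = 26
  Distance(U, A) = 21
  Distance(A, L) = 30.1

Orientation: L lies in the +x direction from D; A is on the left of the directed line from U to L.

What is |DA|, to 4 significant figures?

46.98

D is at the origin; D and L share the same y with |DL| = 45.7 and L in +x, so L = (45.7, 0). DU runs at 36.2° with |DU| = 26.0, so U = (20.98, 15.36). A is determined by |UA| = 21.0 and |AL| = 30.1 together: it lies at the intersection of circle(U, 21.0) and circle(L, 30.1). With |UL| = 29.10, the foot of the radical line on UL is 6.560 from U and the perpendicular offset is √(21.0² − 6.560²) = 19.95. Taking the left-of-UL solution: A = (37.08, 28.84).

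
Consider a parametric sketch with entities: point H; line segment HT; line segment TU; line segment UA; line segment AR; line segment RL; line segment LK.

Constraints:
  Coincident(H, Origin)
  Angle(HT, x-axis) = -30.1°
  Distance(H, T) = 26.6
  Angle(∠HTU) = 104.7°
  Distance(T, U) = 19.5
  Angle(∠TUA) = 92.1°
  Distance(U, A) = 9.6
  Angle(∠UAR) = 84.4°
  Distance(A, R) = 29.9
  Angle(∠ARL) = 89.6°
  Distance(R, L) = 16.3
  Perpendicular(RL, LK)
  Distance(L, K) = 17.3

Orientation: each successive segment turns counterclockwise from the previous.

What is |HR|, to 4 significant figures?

18.25

H is at the origin; HT runs at -30.1° with length 26.6, so T = (23.01, -13.34). ∠HTU = 104.7° gives TU at 45.20° from the x-axis; with |TU| = 19.5, U = (36.75, 0.4964). ∠TUA = 92.1° gives UA at 133.1° from the x-axis; with |UA| = 9.6, A = (30.19, 7.506). ∠UAR = 84.4° gives AR at -131.3° from the x-axis; with |AR| = 29.9, R = (10.46, -14.96). Then |HR| = |R − H| = 18.25.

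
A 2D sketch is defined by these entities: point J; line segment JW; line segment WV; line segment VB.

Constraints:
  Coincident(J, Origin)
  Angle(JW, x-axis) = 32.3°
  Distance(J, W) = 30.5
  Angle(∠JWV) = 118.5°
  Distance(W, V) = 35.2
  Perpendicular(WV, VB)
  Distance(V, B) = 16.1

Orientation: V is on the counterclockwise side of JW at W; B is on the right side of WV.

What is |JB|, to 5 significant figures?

65.697

J is at the origin; JW runs at 32.3° with length 30.5, so W = 30.5·(cos 32.3°, sin 32.3°) = (25.780, 16.298). ∠JWV = 118.5°, so WV runs at 32.3° + (180° − 118.5°) = 93.800° from the x-axis; with |WV| = 35.2, V = W + 35.2·(cos 93.800°, sin 93.800°) = (23.448, 51.420). WV is perpendicular to VB; with |VB| = 16.1 on the right of WV, B = V + 16.1·(0.99780, 0.066274) = (39.512, 52.487). Then |JB| = |B − J| = 65.697.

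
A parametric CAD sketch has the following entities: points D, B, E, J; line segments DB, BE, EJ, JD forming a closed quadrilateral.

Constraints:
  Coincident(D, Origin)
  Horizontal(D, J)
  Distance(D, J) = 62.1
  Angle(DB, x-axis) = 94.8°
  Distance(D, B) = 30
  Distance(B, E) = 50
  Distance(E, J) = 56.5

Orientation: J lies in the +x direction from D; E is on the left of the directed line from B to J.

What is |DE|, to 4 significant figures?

67.42

Checks: |BE| = 50.00 ✓; |EJ| = 56.50 ✓.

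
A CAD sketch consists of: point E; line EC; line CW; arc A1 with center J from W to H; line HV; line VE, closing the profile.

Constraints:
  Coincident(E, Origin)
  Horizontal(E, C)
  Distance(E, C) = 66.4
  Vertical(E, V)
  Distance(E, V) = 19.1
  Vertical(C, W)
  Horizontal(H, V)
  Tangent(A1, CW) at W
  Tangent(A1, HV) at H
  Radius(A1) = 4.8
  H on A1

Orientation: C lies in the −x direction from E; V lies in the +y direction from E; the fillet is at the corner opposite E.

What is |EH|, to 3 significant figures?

64.5

E is at the origin; E and C share the same y with |EC| = 66.4 and C on the −x side, so C = (-66.4, 0.00). E and V share the same x with |EV| = 19.1 and V on the +y side, so V = (0.00, 19.1). The virtual corner opposite E is at (-66.4, 19.1). The tangent condition forces JW to be normal to CW and A1 meets HV tangentially, so JH is at right angles to HV, with radius 4.8, so the center J sits 4.8 in from both sides at J = (-61.6, 14.3). That places the tangent points at W = (-66.4, 14.3) on CW and H = (-61.6, 19.1) on HV. Then |EH| = |H − E| = 64.5.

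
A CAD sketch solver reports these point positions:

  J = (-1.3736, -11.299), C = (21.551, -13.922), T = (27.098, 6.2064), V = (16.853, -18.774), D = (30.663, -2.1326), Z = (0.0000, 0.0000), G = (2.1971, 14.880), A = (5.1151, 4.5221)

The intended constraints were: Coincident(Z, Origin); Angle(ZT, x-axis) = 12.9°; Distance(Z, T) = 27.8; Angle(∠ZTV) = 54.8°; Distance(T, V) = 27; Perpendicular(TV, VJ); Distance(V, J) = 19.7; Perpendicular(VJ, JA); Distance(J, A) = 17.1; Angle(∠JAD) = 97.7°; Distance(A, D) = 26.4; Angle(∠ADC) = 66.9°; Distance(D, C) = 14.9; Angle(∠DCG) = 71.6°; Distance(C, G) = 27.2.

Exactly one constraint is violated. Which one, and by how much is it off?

Distance(C, G) = 27.2 — off by 7.50.

Z = (0.00, 0.00) ✓; ZT at 12.90° ✓; |ZT| = 27.80 ✓; ∠ZTV = 54.80° ✓; |TV| = 27.00 ✓; ∠(TV, VJ) = 90.00° ✓; |VJ| = 19.70 ✓; ∠(VJ, JA) = 90.00° ✓; |JA| = 17.10 ✓; ∠JAD = 97.70° ✓; |AD| = 26.40 ✓; ∠ADC = 66.90° ✓; |DC| = 14.90 ✓; ∠DCG = 71.60° ✓; |CG| = 34.70 ✗.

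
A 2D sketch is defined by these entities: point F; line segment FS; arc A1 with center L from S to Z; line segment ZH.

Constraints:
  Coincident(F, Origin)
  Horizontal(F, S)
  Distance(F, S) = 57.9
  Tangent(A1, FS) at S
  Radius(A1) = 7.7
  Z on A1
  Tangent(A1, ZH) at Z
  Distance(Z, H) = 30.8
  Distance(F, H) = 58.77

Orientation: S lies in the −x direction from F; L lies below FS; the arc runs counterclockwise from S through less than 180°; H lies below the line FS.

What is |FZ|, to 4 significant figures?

65.24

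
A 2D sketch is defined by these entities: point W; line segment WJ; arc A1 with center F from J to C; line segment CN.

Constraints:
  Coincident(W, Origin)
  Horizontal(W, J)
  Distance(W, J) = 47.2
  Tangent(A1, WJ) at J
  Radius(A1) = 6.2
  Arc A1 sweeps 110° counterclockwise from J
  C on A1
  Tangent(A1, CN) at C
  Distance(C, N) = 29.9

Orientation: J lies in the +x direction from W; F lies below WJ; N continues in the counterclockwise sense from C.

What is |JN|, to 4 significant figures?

36.68

W is at the origin; W and J share the same y with |WJ| = 47.2 and J on the +x side, so J = (47.20, 0.000). A1 meets WJ tangentially, so FJ is at right angles to WJ, so F = J + (0, -6.2) = (47.20, -6.200). On A1, J sits at bearing 90° from F; a 110° counterclockwise sweep puts C at bearing 200°, so C = F + 6.2·(cos 200°, sin 200°) = (41.37, -8.321). The tangent condition forces FC to be normal to CN, so CN runs along (−sin 200°, cos 200°); with |CN| = 29.9, N = (51.60, -36.42). Then |JN| = |N − J| = 36.68.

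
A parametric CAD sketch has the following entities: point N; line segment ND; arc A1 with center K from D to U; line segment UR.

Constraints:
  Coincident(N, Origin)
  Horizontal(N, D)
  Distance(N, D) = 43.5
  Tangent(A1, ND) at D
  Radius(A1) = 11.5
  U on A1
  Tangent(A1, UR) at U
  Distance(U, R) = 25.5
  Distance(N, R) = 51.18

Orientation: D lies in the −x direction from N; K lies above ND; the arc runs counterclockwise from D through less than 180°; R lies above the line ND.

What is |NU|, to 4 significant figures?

34.41

N is at the origin; ND is horizontal with |ND| = 43.5 and D on the −x side, so D = (-43.50, 0.000). Since A1 is tangent to ND there, KD ⟂ ND, so K = D + (0, 11.5) = (-43.50, 11.50). Since KU ⟂ UR (tangency), |KR| = √(11.5² + 25.5²) = 27.97 regardless of where U sits on A1. So R lies on both circle(N, 51.18) and circle(K, 27.97); the above-ND intersection is R = (-34.35, 37.94). U is the foot of the tangent from R: U = (-32.05, 12.54).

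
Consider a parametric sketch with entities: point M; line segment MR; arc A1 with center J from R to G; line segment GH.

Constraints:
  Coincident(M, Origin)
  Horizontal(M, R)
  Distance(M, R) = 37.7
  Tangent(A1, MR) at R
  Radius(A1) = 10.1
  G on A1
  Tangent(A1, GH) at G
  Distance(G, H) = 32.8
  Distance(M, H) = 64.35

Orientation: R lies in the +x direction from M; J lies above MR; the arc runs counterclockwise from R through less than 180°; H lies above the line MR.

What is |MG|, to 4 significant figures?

48.84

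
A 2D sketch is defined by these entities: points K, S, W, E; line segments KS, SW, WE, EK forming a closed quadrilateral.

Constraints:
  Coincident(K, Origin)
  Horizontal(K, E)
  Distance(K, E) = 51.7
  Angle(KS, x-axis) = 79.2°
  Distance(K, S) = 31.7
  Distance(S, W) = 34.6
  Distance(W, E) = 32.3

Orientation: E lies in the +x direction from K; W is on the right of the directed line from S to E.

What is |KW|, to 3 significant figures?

19.4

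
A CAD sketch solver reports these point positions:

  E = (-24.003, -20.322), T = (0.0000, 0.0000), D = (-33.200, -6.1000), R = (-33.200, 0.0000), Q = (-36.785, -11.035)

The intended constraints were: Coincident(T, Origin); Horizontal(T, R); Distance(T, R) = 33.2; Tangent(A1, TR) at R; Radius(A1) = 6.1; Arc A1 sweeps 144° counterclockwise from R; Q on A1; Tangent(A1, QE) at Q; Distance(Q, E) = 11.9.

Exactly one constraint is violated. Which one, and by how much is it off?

Distance(Q, E) = 11.9 — off by 3.90.

T = (0.00, 0.00) ✓; T.y = 0.00, R.y = 0.00 ✓; |TR| = 33.20 ✓; ∠(DR, RT) = 90.00° ✓; |DR| = 6.100 ✓; bearing(D→Q) − bearing(D→R) = 144.0° ✓; |DQ| = 6.100 ✓; ∠(DQ, QE) = 90.00° ✓; |QE| = 15.80 ✗.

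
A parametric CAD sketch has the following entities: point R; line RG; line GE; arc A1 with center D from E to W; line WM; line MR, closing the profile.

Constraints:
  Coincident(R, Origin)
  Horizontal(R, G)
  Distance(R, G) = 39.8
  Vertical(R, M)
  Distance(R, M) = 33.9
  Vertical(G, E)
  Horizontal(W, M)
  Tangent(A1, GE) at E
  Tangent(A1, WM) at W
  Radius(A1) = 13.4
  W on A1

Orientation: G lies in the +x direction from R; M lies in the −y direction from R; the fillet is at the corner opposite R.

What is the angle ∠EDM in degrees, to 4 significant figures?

153.1°

The virtual corner opposite R is at (39.80, -33.90). The tangent condition forces DE to be normal to GE and since A1 is tangent to WM there, DW ⟂ WM, with radius 13.4, so the center D sits 13.4 in from both sides at D = (26.40, -20.50). That places the tangent points at E = (39.80, -20.50) on GE and W = (26.40, -33.90) on WM. Then cos ∠EDM = DE·DM / (|DE||DM|), giving 153.1°.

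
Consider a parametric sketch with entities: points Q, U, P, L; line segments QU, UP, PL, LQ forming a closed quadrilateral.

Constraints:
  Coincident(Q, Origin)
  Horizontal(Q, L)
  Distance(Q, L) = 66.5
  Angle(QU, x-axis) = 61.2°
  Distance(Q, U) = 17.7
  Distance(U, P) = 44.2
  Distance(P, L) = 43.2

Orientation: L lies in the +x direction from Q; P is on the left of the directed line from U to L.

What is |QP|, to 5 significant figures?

60.156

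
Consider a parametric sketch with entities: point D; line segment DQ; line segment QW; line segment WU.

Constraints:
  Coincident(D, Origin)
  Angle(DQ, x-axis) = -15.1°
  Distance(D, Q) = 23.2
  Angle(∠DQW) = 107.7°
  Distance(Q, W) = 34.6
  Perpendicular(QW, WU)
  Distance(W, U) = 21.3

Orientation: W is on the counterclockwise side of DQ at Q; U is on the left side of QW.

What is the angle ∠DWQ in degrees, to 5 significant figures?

27.951°

D is at the origin; DQ runs at -15.1° with length 23.2, so Q = 23.2·(cos -15.1°, sin -15.1°) = (22.399, -6.0437). ∠DQW = 107.7°, so QW runs at -15.1° + (180° − 107.7°) = 57.200° from the x-axis; with |QW| = 34.6, W = Q + 34.6·(cos 57.200°, sin 57.200°) = (41.142, 23.040). Then cos ∠DWQ = WD·WQ / (|WD||WQ|), giving 27.951°.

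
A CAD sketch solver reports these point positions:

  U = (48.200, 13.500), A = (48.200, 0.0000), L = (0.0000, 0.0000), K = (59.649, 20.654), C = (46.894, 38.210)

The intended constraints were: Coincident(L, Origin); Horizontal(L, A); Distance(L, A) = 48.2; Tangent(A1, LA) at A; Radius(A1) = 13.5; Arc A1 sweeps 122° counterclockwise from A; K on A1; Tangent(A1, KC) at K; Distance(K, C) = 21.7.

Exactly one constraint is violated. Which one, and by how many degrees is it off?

Tangent(A1, KC) at K — off by 4.00°.

L = (0.00, 0.00) ✓; L.y = 0.00, A.y = 0.00 ✓; |LA| = 48.20 ✓; ∠(UA, AL) = 90.00° ✓; |UA| = 13.50 ✓; bearing(U→K) − bearing(U→A) = 122.0° ✓; |UK| = 13.50 ✓; ∠(UK, KC) = 86.00° ✗; |KC| = 21.70 ✓.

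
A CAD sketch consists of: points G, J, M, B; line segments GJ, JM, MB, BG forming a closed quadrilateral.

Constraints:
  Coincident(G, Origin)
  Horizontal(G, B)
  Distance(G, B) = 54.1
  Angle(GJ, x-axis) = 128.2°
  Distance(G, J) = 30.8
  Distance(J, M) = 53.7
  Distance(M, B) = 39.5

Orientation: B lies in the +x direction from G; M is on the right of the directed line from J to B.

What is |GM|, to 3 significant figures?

23.2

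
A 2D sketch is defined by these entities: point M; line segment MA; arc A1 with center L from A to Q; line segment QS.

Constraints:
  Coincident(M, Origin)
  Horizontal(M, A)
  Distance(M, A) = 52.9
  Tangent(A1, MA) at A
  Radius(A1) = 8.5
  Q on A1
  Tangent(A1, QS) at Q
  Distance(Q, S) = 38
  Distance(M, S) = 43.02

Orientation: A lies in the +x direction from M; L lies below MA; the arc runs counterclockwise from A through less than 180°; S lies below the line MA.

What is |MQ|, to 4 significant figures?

46.00

Checks: |LQ| = 8.500 ✓; ∠(LQ, QS) = 90.00° ✓; |QS| = 38.00 ✓; |MS| = 43.02 ✓.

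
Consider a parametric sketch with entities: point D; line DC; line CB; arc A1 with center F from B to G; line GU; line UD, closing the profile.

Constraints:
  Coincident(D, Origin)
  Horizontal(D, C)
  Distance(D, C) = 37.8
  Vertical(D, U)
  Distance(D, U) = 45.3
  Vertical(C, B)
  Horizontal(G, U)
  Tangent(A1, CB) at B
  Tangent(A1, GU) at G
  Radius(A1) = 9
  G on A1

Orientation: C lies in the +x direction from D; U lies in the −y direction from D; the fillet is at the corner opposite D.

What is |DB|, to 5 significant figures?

52.407

The virtual corner opposite D is at (37.800, -45.300). Since A1 is tangent to CB there, FB ⟂ CB and since A1 is tangent to GU there, FG ⟂ GU, with radius 9.0, so the center F sits 9.0 in from both sides at F = (28.800, -36.300). That places the tangent points at B = (37.800, -36.300) on CB and G = (28.800, -45.300) on GU. Then |DB| = |B − D| = 52.407.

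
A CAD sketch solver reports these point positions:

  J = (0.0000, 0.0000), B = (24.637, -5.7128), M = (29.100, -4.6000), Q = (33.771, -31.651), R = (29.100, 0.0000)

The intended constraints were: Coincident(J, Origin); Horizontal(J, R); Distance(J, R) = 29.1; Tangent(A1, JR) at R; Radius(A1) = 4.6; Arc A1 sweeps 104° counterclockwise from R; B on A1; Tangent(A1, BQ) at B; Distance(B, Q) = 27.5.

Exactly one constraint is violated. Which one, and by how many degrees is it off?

Tangent(A1, BQ) at B — off by 5.40°.

J = (0.00, 0.00) ✓; J.y = 0.00, R.y = 0.00 ✓; |JR| = 29.10 ✓; ∠(MR, RJ) = 90.00° ✓; |MR| = 4.600 ✓; bearing(M→B) − bearing(M→R) = 104.0° ✓; |MB| = 4.600 ✓; ∠(MB, BQ) = 84.60° ✗; |BQ| = 27.50 ✓.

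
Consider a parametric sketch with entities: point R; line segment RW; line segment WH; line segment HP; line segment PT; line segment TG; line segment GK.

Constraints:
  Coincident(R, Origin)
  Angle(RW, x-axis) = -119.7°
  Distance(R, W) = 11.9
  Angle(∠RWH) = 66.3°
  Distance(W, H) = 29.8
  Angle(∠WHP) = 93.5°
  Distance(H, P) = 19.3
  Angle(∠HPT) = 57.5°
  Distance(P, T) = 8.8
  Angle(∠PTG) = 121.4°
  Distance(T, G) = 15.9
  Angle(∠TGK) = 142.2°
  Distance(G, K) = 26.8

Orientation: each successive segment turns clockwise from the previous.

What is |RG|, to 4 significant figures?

21.37

∠HPT = 57.5° gives PT at -82.40° from the x-axis; with |PT| = 8.8, T = (-7.737, 17.30). ∠PTG = 121.4° gives TG at -141.0° from the x-axis; with |TG| = 15.9, G = (-20.09, 7.290). Then |RG| = |G − R| = 21.37.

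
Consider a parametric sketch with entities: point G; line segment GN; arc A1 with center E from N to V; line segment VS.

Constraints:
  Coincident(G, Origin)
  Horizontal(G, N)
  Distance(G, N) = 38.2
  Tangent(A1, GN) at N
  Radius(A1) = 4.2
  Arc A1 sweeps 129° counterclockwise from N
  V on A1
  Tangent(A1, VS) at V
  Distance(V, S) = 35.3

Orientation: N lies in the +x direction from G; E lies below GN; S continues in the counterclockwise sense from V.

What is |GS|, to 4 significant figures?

66.64

G is at the origin; G and N share the same y with |GN| = 38.2 and N on the +x side, so N = (38.20, 0.000). A1 meets GN tangentially, so EN is at right angles to GN, so E = N + (0, -4.2) = (38.20, -4.200). On A1, N sits at bearing 90° from E; a 129° counterclockwise sweep puts V at bearing 219°, so V = E + 4.2·(cos 219°, sin 219°) = (34.94, -6.843). Tangency of A1 to VS means the radius EV is perpendicular to VS, so VS runs along (−sin 219°, cos 219°); with |VS| = 35.3, S = (57.15, -34.28). Then |GS| = |S − G| = 66.64.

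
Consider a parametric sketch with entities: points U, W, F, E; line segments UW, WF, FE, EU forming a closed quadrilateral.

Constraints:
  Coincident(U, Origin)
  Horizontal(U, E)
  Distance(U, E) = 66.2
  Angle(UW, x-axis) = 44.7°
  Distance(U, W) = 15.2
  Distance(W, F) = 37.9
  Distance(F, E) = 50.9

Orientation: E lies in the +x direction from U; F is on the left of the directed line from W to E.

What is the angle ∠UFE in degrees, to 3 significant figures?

79.1°

U is at the origin; U and E share the same y with |UE| = 66.2 and E in +x, so E = (66.2, 0). UW runs at 44.7° with |UW| = 15.2, so W = (10.8, 10.7). F is determined by |WF| = 37.9 and |FE| = 50.9 together: it lies at the intersection of circle(W, 37.9) and circle(E, 50.9). With |WE| = 56.4, the foot of the radical line on WE is 18.0 from W and the perpendicular offset is √(37.9² − 18.0²) = 33.4. Taking the left-of-WE solution: F = (34.8, 40.0).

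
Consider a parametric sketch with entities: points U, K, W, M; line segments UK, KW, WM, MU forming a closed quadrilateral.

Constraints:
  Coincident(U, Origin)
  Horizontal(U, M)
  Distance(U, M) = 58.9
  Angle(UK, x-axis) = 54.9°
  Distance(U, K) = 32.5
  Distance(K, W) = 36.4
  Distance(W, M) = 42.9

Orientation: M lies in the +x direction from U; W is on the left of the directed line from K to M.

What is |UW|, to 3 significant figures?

66.7

Checks: |KW| = 36.40 ✓; |WM| = 42.90 ✓.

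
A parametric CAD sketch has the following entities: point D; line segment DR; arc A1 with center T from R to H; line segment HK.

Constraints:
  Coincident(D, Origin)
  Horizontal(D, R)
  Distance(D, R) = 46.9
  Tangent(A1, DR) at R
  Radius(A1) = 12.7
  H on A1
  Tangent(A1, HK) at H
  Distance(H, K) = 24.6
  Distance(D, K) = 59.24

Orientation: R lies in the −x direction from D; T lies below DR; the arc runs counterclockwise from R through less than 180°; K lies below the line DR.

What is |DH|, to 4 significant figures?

60.73

Checks: D.y = 0.00, R.y = 0.00 ✓; |TH| = 12.70 ✓; ∠(TH, HK) = 90.00° ✓; |HK| = 24.60 ✓; |DK| = 59.24 ✓.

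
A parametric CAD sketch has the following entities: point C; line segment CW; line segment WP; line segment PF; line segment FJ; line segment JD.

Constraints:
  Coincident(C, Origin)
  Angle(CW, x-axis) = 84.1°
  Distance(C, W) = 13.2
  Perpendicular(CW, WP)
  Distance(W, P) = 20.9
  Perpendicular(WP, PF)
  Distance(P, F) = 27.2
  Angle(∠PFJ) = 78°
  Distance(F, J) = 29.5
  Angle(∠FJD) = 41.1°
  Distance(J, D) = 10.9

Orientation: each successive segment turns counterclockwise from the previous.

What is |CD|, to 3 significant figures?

3.01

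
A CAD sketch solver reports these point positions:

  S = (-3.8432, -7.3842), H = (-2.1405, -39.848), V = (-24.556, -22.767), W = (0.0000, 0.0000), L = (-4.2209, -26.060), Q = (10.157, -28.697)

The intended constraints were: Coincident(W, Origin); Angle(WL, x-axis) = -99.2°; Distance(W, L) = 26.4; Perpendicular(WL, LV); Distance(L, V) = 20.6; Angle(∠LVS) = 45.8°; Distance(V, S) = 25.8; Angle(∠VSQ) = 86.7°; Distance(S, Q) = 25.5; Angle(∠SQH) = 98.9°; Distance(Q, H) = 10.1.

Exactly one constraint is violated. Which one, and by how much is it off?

Distance(Q, H) = 10.1 — off by 6.50.

W = (0.00, 0.00) ✓; WL at -99.20° ✓; |WL| = 26.40 ✓; ∠(WL, LV) = 90.00° ✓; |LV| = 20.60 ✓; ∠LVS = 45.80° ✓; |VS| = 25.80 ✓; ∠VSQ = 86.70° ✓; |SQ| = 25.50 ✓; ∠SQH = 98.90° ✓; |QH| = 16.60 ✗.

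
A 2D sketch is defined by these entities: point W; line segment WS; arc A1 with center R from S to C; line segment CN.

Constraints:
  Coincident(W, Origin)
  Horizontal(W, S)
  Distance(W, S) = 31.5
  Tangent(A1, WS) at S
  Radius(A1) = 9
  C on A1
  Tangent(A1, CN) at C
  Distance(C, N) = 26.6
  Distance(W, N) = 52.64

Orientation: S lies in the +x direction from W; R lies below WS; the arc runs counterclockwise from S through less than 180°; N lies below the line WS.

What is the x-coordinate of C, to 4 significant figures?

23.90

W is at the origin; W and S share the same y with |WS| = 31.5 and S on the +x side, so S = (31.50, 0.000). A1 meets WS tangentially, so RS is at right angles to WS, so R = S + (0, -9) = (31.50, -9.000). Since RC ⟂ CN (tangency), |RN| = √(9.0² + 26.6²) = 28.08 regardless of where C sits on A1. So N lies on both circle(W, 52.64) and circle(R, 28.08); the below-WS intersection is N = (38.14, -36.29). C is the foot of the tangent from N: C = (23.90, -13.82).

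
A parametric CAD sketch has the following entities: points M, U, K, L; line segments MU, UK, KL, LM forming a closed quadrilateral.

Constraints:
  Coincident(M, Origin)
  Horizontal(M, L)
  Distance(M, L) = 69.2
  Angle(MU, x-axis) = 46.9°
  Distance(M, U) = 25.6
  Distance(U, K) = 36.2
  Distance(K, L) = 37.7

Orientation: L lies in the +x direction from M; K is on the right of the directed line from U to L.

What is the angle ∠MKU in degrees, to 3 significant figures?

41.2°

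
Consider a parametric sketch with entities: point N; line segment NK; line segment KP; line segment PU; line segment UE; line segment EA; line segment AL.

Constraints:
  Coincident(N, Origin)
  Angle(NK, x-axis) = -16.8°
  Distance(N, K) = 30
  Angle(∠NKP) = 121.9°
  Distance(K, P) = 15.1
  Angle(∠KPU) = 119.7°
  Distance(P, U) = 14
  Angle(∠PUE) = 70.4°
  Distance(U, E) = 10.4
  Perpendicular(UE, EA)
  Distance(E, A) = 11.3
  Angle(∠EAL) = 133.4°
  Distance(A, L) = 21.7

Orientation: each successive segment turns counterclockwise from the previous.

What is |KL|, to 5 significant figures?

27.001

N is at the origin; NK runs at -16.8° with length 30.0, so K = (28.720, -8.6710). ∠NKP = 121.9° gives KP at 41.300° from the x-axis; with |KP| = 15.1, P = (40.064, 1.2951). ∠KPU = 119.7° gives PU at 101.60° from the x-axis; with |PU| = 14.0, U = (37.249, 15.009). ∠PUE = 70.4° gives UE at -148.80° from the x-axis; with |UE| = 10.4, E = (28.353, 9.6216). UE is perpendicular to EA, so EA runs at -58.800°; with |EA| = 11.3, A = (34.206, -0.043972). ∠EAL = 133.4° gives AL at -12.200° from the x-axis; with |AL| = 21.7, L = (55.416, -4.6297). Then |KL| = |L − K| = 27.001.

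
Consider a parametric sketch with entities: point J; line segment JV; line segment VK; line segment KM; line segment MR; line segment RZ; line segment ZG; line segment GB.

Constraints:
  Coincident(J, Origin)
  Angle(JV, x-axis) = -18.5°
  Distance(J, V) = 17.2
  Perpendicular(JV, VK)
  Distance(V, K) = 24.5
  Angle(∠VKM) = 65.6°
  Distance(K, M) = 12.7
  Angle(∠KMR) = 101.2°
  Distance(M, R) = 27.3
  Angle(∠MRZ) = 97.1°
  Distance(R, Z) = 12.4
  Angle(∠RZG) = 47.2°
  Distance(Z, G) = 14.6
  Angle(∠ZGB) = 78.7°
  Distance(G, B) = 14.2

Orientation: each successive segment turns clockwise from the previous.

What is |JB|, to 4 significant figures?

10.67

J is at the origin; JV runs at -18.5° with length 17.2, so V = (16.31, -5.458). JV ⟂ VK, so VK runs at -108.5°; with |VK| = 24.5, K = (8.537, -28.69). ∠VKM = 65.6° gives KM at 137.1° from the x-axis; with |KM| = 12.7, M = (-0.7661, -20.05). ∠KMR = 101.2° gives MR at 58.30° from the x-axis; with |MR| = 27.3, R = (13.58, 3.181). ∠MRZ = 97.1° gives RZ at -24.60° from the x-axis; with |RZ| = 12.4, Z = (24.85, -1.981). ∠RZG = 47.2° gives ZG at -157.4° from the x-axis; with |ZG| = 14.6, G = (11.37, -7.592). ∠ZGB = 78.7° gives GB at 101.3° from the x-axis; with |GB| = 14.2, B = (8.593, 6.333). Then |JB| = |B − J| = 10.67.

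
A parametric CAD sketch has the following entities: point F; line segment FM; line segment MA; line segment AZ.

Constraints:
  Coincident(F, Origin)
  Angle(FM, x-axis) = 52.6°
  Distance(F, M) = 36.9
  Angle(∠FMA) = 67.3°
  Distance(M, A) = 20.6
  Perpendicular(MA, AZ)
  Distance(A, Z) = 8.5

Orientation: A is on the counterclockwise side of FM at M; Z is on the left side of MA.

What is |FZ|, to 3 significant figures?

26.3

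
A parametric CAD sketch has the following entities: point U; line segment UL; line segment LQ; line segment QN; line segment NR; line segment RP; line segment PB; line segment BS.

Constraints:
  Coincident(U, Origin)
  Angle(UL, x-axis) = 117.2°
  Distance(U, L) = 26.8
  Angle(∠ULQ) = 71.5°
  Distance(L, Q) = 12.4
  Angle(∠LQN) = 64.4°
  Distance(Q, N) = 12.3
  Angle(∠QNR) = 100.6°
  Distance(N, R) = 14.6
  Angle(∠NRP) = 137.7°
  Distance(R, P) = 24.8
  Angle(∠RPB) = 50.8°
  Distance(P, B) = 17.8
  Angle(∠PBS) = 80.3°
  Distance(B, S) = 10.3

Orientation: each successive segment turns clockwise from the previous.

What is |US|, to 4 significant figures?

30.52

∠RPB = 50.8° gives PB at 2.200° from the x-axis; with |PB| = 17.8, B = (-16.69, 34.83). ∠PBS = 80.3° gives BS at -97.50° from the x-axis; with |BS| = 10.3, S = (-18.04, 24.62). Then |US| = |S − U| = 30.52.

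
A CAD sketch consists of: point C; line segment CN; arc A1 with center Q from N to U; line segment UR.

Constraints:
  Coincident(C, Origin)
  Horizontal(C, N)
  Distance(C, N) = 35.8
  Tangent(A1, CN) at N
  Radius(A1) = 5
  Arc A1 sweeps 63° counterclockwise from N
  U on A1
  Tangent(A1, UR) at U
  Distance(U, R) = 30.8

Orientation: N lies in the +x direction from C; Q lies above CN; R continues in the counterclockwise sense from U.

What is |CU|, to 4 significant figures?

40.35

C is at the origin; C and N share the same y with |CN| = 35.8 and N on the +x side, so N = (35.80, 0.000). The tangent condition forces QN to be normal to CN, so Q = N + (0, 5) = (35.80, 5.000). On A1, N sits at bearing -90° from Q; a 63° counterclockwise sweep puts U at bearing -27°, so U = Q + 5.0·(cos -27°, sin -27°) = (40.26, 2.730). Then |CU| = |U − C| = 40.35.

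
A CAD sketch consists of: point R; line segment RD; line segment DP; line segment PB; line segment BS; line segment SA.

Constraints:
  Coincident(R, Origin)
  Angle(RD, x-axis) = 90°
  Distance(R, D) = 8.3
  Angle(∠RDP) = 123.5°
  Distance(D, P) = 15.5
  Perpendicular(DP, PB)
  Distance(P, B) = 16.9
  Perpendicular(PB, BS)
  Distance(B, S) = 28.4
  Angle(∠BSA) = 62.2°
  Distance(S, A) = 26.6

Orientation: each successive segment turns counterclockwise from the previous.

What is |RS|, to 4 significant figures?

12.99

The perpendicularity gives PB at right angles to DP, so PB runs at -123.5°; with |PB| = 16.9, B = (-22.25, 2.762). PB ⟂ BS, so BS runs at -33.50°; with |BS| = 28.4, S = (1.429, -12.91). Then |RS| = |S − R| = 12.99.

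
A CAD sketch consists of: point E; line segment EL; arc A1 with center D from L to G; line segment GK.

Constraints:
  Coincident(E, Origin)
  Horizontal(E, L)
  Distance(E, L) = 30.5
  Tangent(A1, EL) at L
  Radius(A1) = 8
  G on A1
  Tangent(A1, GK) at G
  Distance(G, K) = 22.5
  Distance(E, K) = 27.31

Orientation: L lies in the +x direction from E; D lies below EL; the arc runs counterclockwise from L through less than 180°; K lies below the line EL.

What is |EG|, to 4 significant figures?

23.82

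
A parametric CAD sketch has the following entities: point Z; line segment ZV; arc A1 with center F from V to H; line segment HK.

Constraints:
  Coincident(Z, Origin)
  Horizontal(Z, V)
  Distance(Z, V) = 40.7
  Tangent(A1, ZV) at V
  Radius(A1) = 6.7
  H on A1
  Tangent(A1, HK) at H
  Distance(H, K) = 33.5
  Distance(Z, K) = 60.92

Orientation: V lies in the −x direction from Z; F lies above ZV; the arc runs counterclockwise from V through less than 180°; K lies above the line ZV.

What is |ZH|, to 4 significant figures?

35.52

Z is at the origin; ZV is horizontal with |ZV| = 40.7 and V on the −x side, so V = (-40.70, 0.000). The tangent condition forces FV to be normal to ZV, so F = V + (0, 6.7) = (-40.70, 6.700). Since FH ⟂ HK (tangency), |FK| = √(6.7² + 33.5²) = 34.16 regardless of where H sits on A1. So K lies on both circle(Z, 60.92) and circle(F, 34.16); the above-ZV intersection is K = (-45.48, 40.53). H is the foot of the tangent from K: H = (-34.38, 8.921).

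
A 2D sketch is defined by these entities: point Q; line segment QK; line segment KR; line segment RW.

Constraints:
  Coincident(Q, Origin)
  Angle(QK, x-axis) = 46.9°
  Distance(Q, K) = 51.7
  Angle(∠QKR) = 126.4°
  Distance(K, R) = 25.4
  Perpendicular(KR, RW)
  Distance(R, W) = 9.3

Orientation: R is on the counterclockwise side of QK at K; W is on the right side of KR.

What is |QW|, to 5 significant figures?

75.743

∠QKR = 126.4°, so KR runs at 46.9° + (180° − 126.4°) = 100.50° from the x-axis; with |KR| = 25.4, R = K + 25.4·(cos 100.50°, sin 100.50°) = (30.696, 62.724). KR ⟂ RW; with |RW| = 9.3 on the right of KR, W = R + 9.3·(0.98325, 0.18224) = (39.841, 64.419). Then |QW| = |W − Q| = 75.743.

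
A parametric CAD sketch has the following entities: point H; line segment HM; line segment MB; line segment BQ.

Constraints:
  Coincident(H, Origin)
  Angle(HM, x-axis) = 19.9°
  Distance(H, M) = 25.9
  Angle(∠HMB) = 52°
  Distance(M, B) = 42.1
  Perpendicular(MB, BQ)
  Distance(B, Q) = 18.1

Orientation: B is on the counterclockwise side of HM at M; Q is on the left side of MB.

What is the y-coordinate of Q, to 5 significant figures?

15.855

∠HMB = 52.0°, so MB runs at 19.9° + (180° − 52.0°) = 147.90° from the x-axis; with |MB| = 42.1, B = M + 42.1·(cos 147.90°, sin 147.90°) = (-11.310, 31.188). The perpendicularity gives BQ at right angles to MB; with |BQ| = 18.1 on the left of MB, Q = B + 18.1·(-0.53140, -0.84712) = (-20.929, 15.855). So Q.y = 15.855.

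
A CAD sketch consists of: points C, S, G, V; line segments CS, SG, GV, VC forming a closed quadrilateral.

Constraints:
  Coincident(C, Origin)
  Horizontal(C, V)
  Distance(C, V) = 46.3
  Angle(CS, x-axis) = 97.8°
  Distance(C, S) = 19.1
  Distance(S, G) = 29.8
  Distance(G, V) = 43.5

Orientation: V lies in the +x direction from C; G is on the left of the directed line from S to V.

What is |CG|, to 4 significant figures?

42.09

C is at the origin; C and V share the same y with |CV| = 46.3 and V in +x, so V = (46.3, 0). CS runs at 97.8° with |CS| = 19.1, so S = (-2.592, 18.92). G is determined by |SG| = 29.8 and |GV| = 43.5 together: it lies at the intersection of circle(S, 29.8) and circle(V, 43.5). With |SV| = 52.43, the foot of the radical line on SV is 16.64 from S and the perpendicular offset is √(29.8² − 16.64²) = 24.72. Taking the left-of-SV solution: G = (21.85, 35.98).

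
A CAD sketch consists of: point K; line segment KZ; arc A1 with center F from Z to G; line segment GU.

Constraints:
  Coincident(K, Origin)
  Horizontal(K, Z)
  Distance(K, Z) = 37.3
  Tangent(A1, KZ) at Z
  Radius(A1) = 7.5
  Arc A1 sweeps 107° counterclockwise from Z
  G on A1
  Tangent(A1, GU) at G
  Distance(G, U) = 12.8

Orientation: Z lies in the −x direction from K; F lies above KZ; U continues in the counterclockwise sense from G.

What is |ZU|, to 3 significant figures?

22.2

On A1, Z sits at bearing -90° from F; a 107° counterclockwise sweep puts G at bearing 17°, so G = F + 7.5·(cos 17°, sin 17°) = (-30.1, 9.69). Since A1 is tangent to GU there, FG ⟂ GU, so GU runs along (−sin 17°, cos 17°); with |GU| = 12.8, U = (-33.9, 21.9). Then |ZU| = |U − Z| = 22.2.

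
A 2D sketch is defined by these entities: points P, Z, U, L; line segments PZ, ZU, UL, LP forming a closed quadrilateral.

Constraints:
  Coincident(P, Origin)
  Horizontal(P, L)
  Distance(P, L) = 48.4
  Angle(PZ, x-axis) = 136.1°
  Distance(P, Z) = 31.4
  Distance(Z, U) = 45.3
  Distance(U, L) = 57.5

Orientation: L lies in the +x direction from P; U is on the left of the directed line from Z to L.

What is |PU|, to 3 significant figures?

49.2

P is at the origin; P and L share the same y with |PL| = 48.4 and L in +x, so L = (48.4, 0). PZ runs at 136.1° with |PZ| = 31.4, so Z = (-22.6, 21.8). U is determined by |ZU| = 45.3 and |UL| = 57.5 together: it lies at the intersection of circle(Z, 45.3) and circle(L, 57.5). With |ZL| = 74.3, the foot of the radical line on ZL is 28.7 from Z and the perpendicular offset is √(45.3² − 28.7²) = 35.0. Taking the left-of-ZL solution: U = (15.1, 46.9).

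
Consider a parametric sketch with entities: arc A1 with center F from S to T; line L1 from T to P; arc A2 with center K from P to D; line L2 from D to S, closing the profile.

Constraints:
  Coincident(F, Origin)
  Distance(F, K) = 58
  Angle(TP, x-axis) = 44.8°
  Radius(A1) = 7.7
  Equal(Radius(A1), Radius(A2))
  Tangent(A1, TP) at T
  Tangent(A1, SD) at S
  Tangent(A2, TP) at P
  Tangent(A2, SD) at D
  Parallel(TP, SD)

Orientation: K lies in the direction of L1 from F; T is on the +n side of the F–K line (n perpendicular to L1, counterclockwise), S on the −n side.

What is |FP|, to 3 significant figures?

58.5

Tangency of A1 to both parallel lines with radius 7.7 puts T and S at F ± 7.7·n: T = (-5.43, 5.46), S = (5.43, -5.46). Equal radii place P and D the same way about K: P = K + 7.7·n = (35.7, 46.3), D = K − 7.7·n = (46.6, 35.4). Then |FP| = |P − F| = 58.5.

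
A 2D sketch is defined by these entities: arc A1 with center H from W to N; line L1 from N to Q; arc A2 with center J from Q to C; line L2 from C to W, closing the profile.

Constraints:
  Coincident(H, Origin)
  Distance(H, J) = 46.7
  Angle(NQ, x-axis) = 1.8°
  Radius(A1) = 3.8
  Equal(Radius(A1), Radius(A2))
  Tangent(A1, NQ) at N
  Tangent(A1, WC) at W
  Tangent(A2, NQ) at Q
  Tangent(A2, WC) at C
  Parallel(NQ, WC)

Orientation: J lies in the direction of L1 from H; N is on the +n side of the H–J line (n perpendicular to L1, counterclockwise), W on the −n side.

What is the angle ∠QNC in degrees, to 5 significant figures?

9.2433°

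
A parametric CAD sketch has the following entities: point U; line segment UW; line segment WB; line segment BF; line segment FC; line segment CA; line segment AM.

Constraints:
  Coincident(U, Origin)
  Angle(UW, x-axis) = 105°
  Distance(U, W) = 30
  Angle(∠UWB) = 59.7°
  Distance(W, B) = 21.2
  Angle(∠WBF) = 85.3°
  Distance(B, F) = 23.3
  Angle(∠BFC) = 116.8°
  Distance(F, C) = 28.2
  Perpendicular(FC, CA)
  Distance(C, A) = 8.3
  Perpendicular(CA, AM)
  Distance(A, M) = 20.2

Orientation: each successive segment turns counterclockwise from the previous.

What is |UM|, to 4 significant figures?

9.741

FC ⟂ CA, so CA runs at 113.2°; with |CA| = 8.3, A = (17.82, 17.67). CA is perpendicular to AM, so AM runs at -156.8°; with |AM| = 20.2, M = (-0.7443, 9.712). Then |UM| = |M − U| = 9.741.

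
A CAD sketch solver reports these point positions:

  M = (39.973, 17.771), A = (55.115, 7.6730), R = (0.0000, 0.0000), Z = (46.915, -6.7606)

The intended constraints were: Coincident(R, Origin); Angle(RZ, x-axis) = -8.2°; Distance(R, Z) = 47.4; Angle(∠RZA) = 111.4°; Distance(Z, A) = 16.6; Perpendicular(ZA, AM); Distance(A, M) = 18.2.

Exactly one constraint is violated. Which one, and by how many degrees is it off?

Perpendicular(ZA, AM) — off by 4.10°.

R = (0.00, 0.00) ✓; RZ at -8.200° ✓; |RZ| = 47.40 ✓; ∠RZA = 111.4° ✓; |ZA| = 16.60 ✓; ∠(ZA, AM) = 85.90° ✗; |AM| = 18.20 ✓.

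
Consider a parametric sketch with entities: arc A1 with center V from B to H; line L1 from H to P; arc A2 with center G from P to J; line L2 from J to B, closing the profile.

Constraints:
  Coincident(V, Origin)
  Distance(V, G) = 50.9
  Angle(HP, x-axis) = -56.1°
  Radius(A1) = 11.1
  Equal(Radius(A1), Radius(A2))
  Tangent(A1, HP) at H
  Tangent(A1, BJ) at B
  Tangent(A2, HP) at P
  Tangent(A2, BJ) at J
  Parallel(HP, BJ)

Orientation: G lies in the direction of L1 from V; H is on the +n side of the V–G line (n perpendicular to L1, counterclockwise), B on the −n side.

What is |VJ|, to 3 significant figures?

52.1

Tangency of A1 to both parallel lines with radius 11.1 puts H and B at V ± 11.1·n: H = (9.21, 6.19), B = (-9.21, -6.19). Equal radii place P and J the same way about G: P = G + 11.1·n = (37.6, -36.1), J = G − 11.1·n = (19.2, -48.4). Then |VJ| = |J − V| = 52.1.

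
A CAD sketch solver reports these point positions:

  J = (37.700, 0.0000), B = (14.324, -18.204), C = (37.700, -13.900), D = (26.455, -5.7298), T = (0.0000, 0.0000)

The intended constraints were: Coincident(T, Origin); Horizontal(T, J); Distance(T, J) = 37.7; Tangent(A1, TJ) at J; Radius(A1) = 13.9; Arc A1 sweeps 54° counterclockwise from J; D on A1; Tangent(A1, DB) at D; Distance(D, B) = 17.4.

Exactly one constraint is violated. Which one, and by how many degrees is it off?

Tangent(A1, DB) at D — off by 8.20°.

T = (0.00, 0.00) ✓; T.y = 0.00, J.y = 0.00 ✓; |TJ| = 37.70 ✓; ∠(CJ, JT) = 90.00° ✓; |CJ| = 13.90 ✓; bearing(C→D) − bearing(C→J) = 54.00° ✓; |CD| = 13.90 ✓; ∠(CD, DB) = 98.20° ✗; |DB| = 17.40 ✓.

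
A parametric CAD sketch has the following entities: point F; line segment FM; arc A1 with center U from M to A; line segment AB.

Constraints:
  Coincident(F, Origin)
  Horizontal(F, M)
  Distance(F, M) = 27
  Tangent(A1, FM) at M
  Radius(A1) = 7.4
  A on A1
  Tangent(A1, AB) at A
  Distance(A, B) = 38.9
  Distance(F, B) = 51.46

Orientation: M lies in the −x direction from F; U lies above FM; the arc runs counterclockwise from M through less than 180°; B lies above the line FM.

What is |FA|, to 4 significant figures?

21.11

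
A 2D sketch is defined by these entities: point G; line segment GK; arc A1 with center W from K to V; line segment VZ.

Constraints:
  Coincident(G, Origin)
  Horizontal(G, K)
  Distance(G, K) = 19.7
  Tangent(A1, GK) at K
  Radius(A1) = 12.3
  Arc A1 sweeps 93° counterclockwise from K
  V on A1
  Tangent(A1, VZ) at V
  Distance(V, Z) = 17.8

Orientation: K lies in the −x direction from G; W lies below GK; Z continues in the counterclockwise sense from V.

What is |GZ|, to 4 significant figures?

43.68

G is at the origin; GK is horizontal with |GK| = 19.7 and K on the −x side, so K = (-19.70, 0.000). A1 meets GK tangentially, so WK is at right angles to GK, so W = K + (0, -12.3) = (-19.70, -12.30). On A1, K sits at bearing 90° from W; a 93° counterclockwise sweep puts V at bearing 183°, so V = W + 12.3·(cos 183°, sin 183°) = (-31.98, -12.94). Since A1 is tangent to VZ there, WV ⟂ VZ, so VZ runs along (−sin 183°, cos 183°); with |VZ| = 17.8, Z = (-31.05, -30.72). Then |GZ| = |Z − G| = 43.68.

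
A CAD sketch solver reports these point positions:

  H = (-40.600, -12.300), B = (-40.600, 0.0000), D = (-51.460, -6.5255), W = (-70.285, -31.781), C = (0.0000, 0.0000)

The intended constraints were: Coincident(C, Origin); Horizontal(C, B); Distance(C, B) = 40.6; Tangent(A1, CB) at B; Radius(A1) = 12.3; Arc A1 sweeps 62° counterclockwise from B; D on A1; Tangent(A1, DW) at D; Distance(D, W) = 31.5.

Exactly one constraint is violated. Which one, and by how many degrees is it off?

Tangent(A1, DW) at D — off by 8.70°.

C = (0.00, 0.00) ✓; C.y = 0.00, B.y = 0.00 ✓; |CB| = 40.60 ✓; ∠(HB, BC) = 90.00° ✓; |HB| = 12.30 ✓; bearing(H→D) − bearing(H→B) = 62.00° ✓; |HD| = 12.30 ✓; ∠(HD, DW) = 98.70° ✗; |DW| = 31.50 ✓.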